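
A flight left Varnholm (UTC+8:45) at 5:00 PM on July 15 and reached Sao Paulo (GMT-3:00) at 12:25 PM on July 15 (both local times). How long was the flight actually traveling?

Sao Paulo is 11:45 behind Varnholm.
Clock-face elapsed time (ignoring zones) is −4 hours 35 minutes.
Actual elapsed = −4 hours 35 minutes + 11:45 = 7 hours 10 minutes.

7 hours 10 minutes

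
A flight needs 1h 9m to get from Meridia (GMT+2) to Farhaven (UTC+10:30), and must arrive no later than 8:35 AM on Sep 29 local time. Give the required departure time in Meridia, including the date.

Target arrival in UTC: 8:35 AM − 10:30 = 10:05 PM on Sep 28.
Subtract 1 hour 9 minutes → departure 8:56 PM UTC on Sep 28.
Meridia is UTC+2:00: 8:56 PM + 2:00 = 10:56 PM on Sep 28.

10:56 PM on September 28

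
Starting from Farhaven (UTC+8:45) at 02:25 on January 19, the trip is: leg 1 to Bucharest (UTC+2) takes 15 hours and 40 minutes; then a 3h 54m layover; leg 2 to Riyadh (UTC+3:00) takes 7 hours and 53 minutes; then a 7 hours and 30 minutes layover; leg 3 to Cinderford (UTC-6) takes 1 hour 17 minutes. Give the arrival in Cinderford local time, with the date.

23:54 on January 19

Convert departure to UTC: 02:25 − 8:45 = 17:40 UTC on Jan 18.
Add 15 hours 40 minutes leg 1 → 09:20 UTC (Jan 19).
Add 3 hours 54 minutes layover in Bucharest → 13:14 UTC.
Add 7 hours 53 minutes leg 2 → 21:07 UTC.
Add 7 hours 30 minutes layover in Riyadh → 04:37 UTC (Jan 20).
Add 1 hour and 17 minutes leg 3 → 05:54 UTC.
Cinderford is UTC−6:00, so local arrival = 05:54 − 6:00 = 23:54 on Jan 19.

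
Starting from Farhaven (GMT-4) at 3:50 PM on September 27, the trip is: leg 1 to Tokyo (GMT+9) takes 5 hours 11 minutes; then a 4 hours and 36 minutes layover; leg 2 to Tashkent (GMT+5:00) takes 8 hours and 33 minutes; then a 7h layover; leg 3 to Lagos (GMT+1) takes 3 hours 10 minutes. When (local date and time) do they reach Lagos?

Convert departure to UTC: 3:50 PM + 4:00 = 7:50 PM UTC on Sep 27.
Add 5 hours and 11 minutes leg 1 → 1:01 AM UTC (Sep 28).
Add 4 hours and 36 minutes layover in Tokyo → 5:37 AM UTC.
Add 8 hours and 33 minutes leg 2 → 2:10 PM UTC.
Add 7 hours layover in Tashkent → 9:10 PM UTC.
Add 3 hours 10 minutes leg 3 → 12:20 AM UTC (Sep 29).
Lagos is UTC+1:00, so local arrival = 12:20 AM + 1:00 = 1:20 AM on Sep 29.

1:20 AM on September 29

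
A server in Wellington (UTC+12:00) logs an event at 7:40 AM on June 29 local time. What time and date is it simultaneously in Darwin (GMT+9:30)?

5:10 AM on June 29

Darwin is 2:30 behind Wellington.
Shift by the zone difference: 7:40 AM − 2:30 = 5:10 AM on Jun 29 in Darwin.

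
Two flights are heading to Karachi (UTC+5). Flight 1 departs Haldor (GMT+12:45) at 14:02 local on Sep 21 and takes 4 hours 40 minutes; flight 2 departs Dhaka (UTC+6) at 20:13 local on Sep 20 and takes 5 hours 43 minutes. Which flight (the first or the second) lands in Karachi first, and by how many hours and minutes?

Flight 1 in UTC: 14:02 − 12:45 = 01:17 on Sep 21.
+4 hours and 40 minutes → arrive 05:57 UTC on Sep 21.
Flight 2 in UTC: 20:13 − 6:00 = 14:13 on Sep 20.
+5 hours 43 minutes → arrive 19:56 UTC on Sep 20.
Flight 2 lands earlier by 10 hours 1 minute.

the second, by 10 hours 1 minute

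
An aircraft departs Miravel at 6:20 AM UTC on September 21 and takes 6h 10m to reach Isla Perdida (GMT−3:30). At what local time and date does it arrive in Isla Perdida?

Departure is given in UTC: 6:20 AM on Sep 21.
Add 6 hours and 10 minutes → 12:30 PM UTC.
Isla Perdida is UTC−3:30: 12:30 PM − 3:30 = 9:00 AM on Sep 21.

9:00 AM on Sep 21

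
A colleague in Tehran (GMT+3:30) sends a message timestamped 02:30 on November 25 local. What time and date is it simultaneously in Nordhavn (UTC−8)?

15:00 on November 24

In UTC: 02:30 − 3:30 = 23:00 on Nov 24.
Nordhavn is UTC−8:00: 23:00 − 8:00 = 15:00 on Nov 24.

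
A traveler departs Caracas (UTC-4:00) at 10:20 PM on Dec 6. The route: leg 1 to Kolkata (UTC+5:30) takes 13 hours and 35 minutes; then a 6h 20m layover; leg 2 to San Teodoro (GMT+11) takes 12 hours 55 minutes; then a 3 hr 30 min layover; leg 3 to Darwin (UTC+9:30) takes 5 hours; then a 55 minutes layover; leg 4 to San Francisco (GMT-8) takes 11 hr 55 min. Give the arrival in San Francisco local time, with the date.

12:30 AM on Dec 9

Convert departure to UTC: 10:20 PM + 4:00 = 2:20 AM UTC on Dec 7.
Add 13 hours 35 minutes leg 1 → 3:55 PM UTC.
Add 6 hours and 20 minutes layover in Kolkata → 10:15 PM UTC.
Add 12 hours 55 minutes leg 2 → 11:10 AM UTC (Dec 8).
Add 3 hours and 30 minutes layover in San Teodoro → 2:40 PM UTC.
Add 5 hours leg 3 → 7:40 PM UTC.
Add 55 minutes layover in Darwin → 8:35 PM UTC.
Add 11 hours 55 minutes leg 4 → 8:30 AM UTC (Dec 9).
San Francisco is UTC−8:00, so local arrival = 8:30 AM − 8:00 = 12:30 AM on Dec 9.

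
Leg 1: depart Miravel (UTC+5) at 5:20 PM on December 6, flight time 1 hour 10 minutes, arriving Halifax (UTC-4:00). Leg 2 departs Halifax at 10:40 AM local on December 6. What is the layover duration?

1 hour 10 minutes

Convert departure to UTC: 5:20 PM − 5:00 = 12:20 PM UTC on Dec 6.
Add 1 hour and 10 minutes flight time → 1:30 PM UTC.
Halifax is UTC−4:00, so local arrival = 1:30 PM − 4:00 = 9:30 AM on Dec 6.
Layover = 10:40 AM − 9:30 AM = 1 hour 10 minutes.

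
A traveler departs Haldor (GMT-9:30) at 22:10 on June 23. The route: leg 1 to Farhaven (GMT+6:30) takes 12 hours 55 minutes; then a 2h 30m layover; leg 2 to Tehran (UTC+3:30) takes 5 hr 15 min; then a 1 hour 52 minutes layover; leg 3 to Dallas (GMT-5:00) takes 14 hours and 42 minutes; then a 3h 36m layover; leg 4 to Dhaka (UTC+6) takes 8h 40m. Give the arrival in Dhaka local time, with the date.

Convert departure to UTC: 22:10 + 9:30 = 07:40 UTC on Jun 24.
Add 12 hours and 55 minutes leg 1 → 20:35 UTC.
Add 2 hours 30 minutes layover in Farhaven → 23:05 UTC.
Add 5 hours and 15 minutes leg 2 → 04:20 UTC (Jun 25).
Add 1 hour and 52 minutes layover in Tehran → 06:12 UTC.
Add 14 hours 42 minutes leg 3 → 20:54 UTC.
Add 3 hours 36 minutes layover in Dallas → 00:30 UTC (Jun 26).
Add 8 hours and 40 minutes leg 4 → 09:10 UTC.
Dhaka is UTC+6:00, so local arrival = 09:10 + 6:00 = 15:10 on Jun 26.

15:10 on June 26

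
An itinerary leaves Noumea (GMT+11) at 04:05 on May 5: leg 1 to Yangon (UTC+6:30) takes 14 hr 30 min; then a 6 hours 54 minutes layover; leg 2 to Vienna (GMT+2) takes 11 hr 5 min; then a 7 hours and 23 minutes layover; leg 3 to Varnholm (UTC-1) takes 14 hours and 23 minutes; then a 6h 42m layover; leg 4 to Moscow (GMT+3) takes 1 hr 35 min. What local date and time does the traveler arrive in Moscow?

10:37 on May 7

Convert departure to UTC: 04:05 − 11:00 = 17:05 UTC on May 4.
Add 14 hours 30 minutes leg 1 → 07:35 UTC (May 5).
Add 6 hours 54 minutes layover in Yangon → 14:29 UTC.
Add 11 hours 5 minutes leg 2 → 01:34 UTC (May 6).
Add 7 hours and 23 minutes layover in Vienna → 08:57 UTC.
Add 14 hours 23 minutes leg 3 → 23:20 UTC.
Add 6 hours and 42 minutes layover in Varnholm → 06:02 UTC (May 7).
Add 1 hour 35 minutes leg 4 → 07:37 UTC.
Moscow is UTC+3:00, so local arrival = 07:37 + 3:00 = 10:37 on May 7.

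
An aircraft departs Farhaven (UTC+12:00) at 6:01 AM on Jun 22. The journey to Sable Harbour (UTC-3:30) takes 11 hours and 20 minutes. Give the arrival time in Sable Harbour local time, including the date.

1:51 AM on June 22

Convert departure to UTC: 6:01 AM − 12:00 = 6:01 PM UTC on Jun 21.
Add 11 hours and 20 minutes travel time → 5:21 AM UTC (Jun 22).
Sable Harbour is UTC−3:30, so local arrival = 5:21 AM − 3:30 = 1:51 AM on Jun 22.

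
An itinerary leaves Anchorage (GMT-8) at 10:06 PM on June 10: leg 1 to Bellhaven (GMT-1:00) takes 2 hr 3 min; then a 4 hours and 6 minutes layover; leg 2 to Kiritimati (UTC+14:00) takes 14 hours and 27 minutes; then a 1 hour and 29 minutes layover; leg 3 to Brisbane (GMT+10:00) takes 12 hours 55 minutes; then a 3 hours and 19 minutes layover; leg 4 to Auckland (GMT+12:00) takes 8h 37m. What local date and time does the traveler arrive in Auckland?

5:02 PM on June 13

Convert departure to UTC: 10:06 PM + 8:00 = 6:06 AM UTC on Jun 11.
Add 2 hours 3 minutes leg 1 → 8:09 AM UTC.
Add 4 hours and 6 minutes layover in Bellhaven → 12:15 PM UTC.
Add 14 hours and 27 minutes leg 2 → 2:42 AM UTC (Jun 12).
Add 1 hour 29 minutes layover in Kiritimati → 4:11 AM UTC.
Add 12 hours and 55 minutes leg 3 → 5:06 PM UTC.
Add 3 hours 19 minutes layover in Brisbane → 8:25 PM UTC.
Add 8 hours and 37 minutes leg 4 → 5:02 AM UTC (Jun 13).
Auckland is UTC+12:00, so local arrival = 5:02 AM + 12:00 = 5:02 PM on Jun 13.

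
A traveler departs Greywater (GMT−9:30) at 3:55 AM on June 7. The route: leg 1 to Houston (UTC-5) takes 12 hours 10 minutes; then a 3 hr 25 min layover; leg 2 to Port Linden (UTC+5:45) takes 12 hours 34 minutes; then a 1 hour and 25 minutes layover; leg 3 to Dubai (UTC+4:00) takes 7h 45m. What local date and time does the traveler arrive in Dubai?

6:44 AM on Jun 9

Convert departure to UTC: 3:55 AM + 9:30 = 1:25 PM UTC on Jun 7.
Add 12 hours and 10 minutes leg 1 → 1:35 AM UTC (Jun 8).
Add 3 hours and 25 minutes layover in Houston → 5:00 AM UTC.
Add 12 hours and 34 minutes leg 2 → 5:34 PM UTC.
Add 1 hour and 25 minutes layover in Port Linden → 6:59 PM UTC.
Add 7 hours and 45 minutes leg 3 → 2:44 AM UTC (Jun 9).
Dubai is UTC+4:00, so local arrival = 2:44 AM + 4:00 = 6:44 AM on Jun 9.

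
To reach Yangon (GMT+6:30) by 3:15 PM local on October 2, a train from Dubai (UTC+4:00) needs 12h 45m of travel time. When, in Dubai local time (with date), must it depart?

12:00 AM on Oct 2

Target arrival in UTC: 3:15 PM − 6:30 = 8:45 AM on Oct 2.
Subtract 12 hours 45 minutes → departure 8:00 PM UTC on Oct 1.
Dubai is UTC+4:00: 8:00 PM + 4:00 = 12:00 AM on Oct 2.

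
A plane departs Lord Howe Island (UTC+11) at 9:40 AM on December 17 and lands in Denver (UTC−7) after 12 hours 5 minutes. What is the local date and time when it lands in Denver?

Convert departure to UTC: 9:40 AM − 11:00 = 10:40 PM UTC on Dec 16.
Add 12 hours and 5 minutes travel time → 10:45 AM UTC (Dec 17).
Denver is UTC−7:00, so local arrival = 10:45 AM − 7:00 = 3:45 AM on Dec 17.

3:45 AM on December 17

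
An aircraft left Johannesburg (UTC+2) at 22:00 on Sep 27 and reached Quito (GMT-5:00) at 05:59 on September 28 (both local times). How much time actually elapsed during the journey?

14 hours 59 minutes

Departure in UTC: 22:00 − 2:00 = 20:00 on Sep 27.
Arrival in UTC: 05:59 + 5:00 = 10:59 on Sep 28.
Elapsed = 10:59 − 20:00 (+1 day) = 14 hours 59 minutes.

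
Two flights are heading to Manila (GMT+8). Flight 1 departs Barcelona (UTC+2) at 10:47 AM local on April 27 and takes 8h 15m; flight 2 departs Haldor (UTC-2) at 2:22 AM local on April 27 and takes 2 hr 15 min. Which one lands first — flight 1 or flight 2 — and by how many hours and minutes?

the second, by 10 hours 25 minutes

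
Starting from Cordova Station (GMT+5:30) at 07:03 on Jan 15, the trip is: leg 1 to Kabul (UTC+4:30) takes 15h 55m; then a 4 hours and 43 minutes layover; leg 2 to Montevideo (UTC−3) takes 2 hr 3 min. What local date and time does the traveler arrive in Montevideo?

21:14 on January 15

Convert departure to UTC: 07:03 − 5:30 = 01:33 UTC on Jan 15.
Add 15 hours 55 minutes leg 1 → 17:28 UTC.
Add 4 hours and 43 minutes layover in Kabul → 22:11 UTC.
Add 2 hours 3 minutes leg 2 → 00:14 UTC (Jan 16).
Montevideo is UTC−3:00, so local arrival = 00:14 − 3:00 = 21:14 on Jan 15.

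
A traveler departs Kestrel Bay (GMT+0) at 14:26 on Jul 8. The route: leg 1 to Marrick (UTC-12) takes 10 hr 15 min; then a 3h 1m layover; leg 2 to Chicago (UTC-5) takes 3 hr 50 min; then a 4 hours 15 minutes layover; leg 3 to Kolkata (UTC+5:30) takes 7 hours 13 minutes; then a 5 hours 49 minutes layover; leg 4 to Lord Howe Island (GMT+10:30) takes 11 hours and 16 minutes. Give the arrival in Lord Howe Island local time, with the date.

22:35 on Jul 10

Kestrel Bay is at UTC+0, so departure is already 14:26 UTC on Jul 8.
Add 10 hours and 15 minutes leg 1 → 00:41 UTC (Jul 9).
Add 3 hours and 1 minute layover in Marrick → 03:42 UTC.
Add 3 hours and 50 minutes leg 2 → 07:32 UTC.
Add 4 hours and 15 minutes layover in Chicago → 11:47 UTC.
Add 7 hours 13 minutes leg 3 → 19:00 UTC.
Add 5 hours 49 minutes layover in Kolkata → 00:49 UTC (Jul 10).
Add 11 hours 16 minutes leg 4 → 12:05 UTC.
Lord Howe Island is UTC+10:30, so local arrival = 12:05 + 10:30 = 22:35 on Jul 10.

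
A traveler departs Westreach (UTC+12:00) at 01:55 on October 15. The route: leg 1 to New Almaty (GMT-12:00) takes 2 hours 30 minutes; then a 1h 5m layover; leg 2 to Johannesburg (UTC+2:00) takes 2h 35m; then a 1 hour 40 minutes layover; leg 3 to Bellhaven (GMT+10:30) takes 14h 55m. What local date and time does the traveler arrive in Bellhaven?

Convert departure to UTC: 01:55 − 12:00 = 13:55 UTC on Oct 14.
Add 2 hours 30 minutes leg 1 → 16:25 UTC.
Add 1 hour 5 minutes layover in New Almaty → 17:30 UTC.
Add 2 hours and 35 minutes leg 2 → 20:05 UTC.
Add 1 hour and 40 minutes layover in Johannesburg → 21:45 UTC.
Add 14 hours and 55 minutes leg 3 → 12:40 UTC (Oct 15).
Bellhaven is UTC+10:30, so local arrival = 12:40 + 10:30 = 23:10 on Oct 15.

23:10 on Oct 15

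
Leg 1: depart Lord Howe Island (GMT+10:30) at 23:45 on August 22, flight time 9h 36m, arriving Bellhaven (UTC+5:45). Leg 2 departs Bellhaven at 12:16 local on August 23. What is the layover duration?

7 hours 40 minutes

Convert departure to UTC: 23:45 − 10:30 = 13:15 UTC on Aug 22.
Add 9 hours 36 minutes flight time → 22:51 UTC.
Bellhaven is UTC+5:45, so local arrival = 22:51 + 5:45 = 04:36 on Aug 23.
Layover = 12:16 − 04:36 = 7 hours 40 minutes.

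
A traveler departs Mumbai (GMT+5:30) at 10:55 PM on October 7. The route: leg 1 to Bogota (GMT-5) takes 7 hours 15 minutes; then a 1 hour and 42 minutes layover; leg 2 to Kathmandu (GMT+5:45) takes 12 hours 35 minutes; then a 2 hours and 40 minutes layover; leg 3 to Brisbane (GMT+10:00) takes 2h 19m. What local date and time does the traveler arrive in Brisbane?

Convert departure to UTC: 10:55 PM − 5:30 = 5:25 PM UTC on Oct 7.
Add 7 hours 15 minutes leg 1 → 12:40 AM UTC (Oct 8).
Add 1 hour and 42 minutes layover in Bogota → 2:22 AM UTC.
Add 12 hours 35 minutes leg 2 → 2:57 PM UTC.
Add 2 hours 40 minutes layover in Kathmandu → 5:37 PM UTC.
Add 2 hours and 19 minutes leg 3 → 7:56 PM UTC.
Brisbane is UTC+10:00, so local arrival = 7:56 PM + 10:00 = 5:56 AM on Oct 9.

5:56 AM on Oct 9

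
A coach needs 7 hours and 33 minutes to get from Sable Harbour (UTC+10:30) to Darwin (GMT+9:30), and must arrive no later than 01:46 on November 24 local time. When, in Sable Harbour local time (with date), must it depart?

19:13 on Nov 23

Target arrival in UTC: 01:46 − 9:30 = 16:16 on Nov 23.
Subtract 7 hours and 33 minutes → departure 08:43 UTC on Nov 23.
Sable Harbour is UTC+10:30: 08:43 + 10:30 = 19:13 on Nov 23.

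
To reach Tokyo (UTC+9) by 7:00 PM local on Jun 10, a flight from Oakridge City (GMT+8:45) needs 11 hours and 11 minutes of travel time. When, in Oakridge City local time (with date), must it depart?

7:34 AM on June 10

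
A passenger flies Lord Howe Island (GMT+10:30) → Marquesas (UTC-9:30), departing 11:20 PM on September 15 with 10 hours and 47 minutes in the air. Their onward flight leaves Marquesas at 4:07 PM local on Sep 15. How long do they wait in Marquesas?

2 hours

Convert departure to UTC: 11:20 PM − 10:30 = 12:50 PM UTC on Sep 15.
Add 10 hours and 47 minutes flight time → 11:37 PM UTC.
Marquesas is UTC−9:30, so local arrival = 11:37 PM − 9:30 = 2:07 PM on Sep 15.
Layover = 4:07 PM − 2:07 PM = 2 hours.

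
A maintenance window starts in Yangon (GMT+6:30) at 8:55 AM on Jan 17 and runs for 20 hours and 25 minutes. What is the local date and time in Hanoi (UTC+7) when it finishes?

Hanoi is 0:30 ahead of Yangon.
After 20 hours 25 minutes it is 5:20 AM (Jan 18) in Yangon.
Shift by the zone difference: 5:20 AM + 0:30 = 5:50 AM on Jan 18 in Hanoi.

5:50 AM on January 18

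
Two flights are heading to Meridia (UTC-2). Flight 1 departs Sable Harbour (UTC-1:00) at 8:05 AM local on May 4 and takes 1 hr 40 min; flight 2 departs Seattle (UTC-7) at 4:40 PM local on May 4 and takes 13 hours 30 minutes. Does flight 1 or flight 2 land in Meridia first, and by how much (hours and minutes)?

the first, by 26 hours 25 minutes

Flight 1 in UTC: 8:05 AM + 1:00 = 9:05 AM on May 4.
+1 hour 40 minutes → arrive 10:45 AM UTC on May 4.
Flight 2 in UTC: 4:40 PM + 7:00 = 11:40 PM on May 4.
+13 hours 30 minutes → arrive 1:10 PM UTC on May 5.
Flight 1 lands earlier by 26 hours 25 minutes.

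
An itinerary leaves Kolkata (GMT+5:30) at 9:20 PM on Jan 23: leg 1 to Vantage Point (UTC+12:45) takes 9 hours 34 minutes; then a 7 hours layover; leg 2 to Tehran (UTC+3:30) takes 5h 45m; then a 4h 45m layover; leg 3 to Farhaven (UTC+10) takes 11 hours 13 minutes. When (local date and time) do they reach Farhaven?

4:07 PM on January 25

Convert departure to UTC: 9:20 PM − 5:30 = 3:50 PM UTC on Jan 23.
Add 9 hours and 34 minutes leg 1 → 1:24 AM UTC (Jan 24).
Add 7 hours layover in Vantage Point → 8:24 AM UTC.
Add 5 hours and 45 minutes leg 2 → 2:09 PM UTC.
Add 4 hours and 45 minutes layover in Tehran → 6:54 PM UTC.
Add 11 hours 13 minutes leg 3 → 6:07 AM UTC (Jan 25).
Farhaven is UTC+10:00, so local arrival = 6:07 AM + 10:00 = 4:07 PM on Jan 25.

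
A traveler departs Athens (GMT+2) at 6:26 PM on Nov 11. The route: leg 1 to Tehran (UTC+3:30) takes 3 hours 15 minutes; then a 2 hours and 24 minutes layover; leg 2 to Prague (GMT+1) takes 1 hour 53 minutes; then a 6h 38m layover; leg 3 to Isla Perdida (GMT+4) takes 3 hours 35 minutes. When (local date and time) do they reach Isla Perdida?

2:11 PM on November 12

Convert departure to UTC: 6:26 PM − 2:00 = 4:26 PM UTC on Nov 11.
Add 3 hours 15 minutes leg 1 → 7:41 PM UTC.
Add 2 hours 24 minutes layover in Tehran → 10:05 PM UTC.
Add 1 hour 53 minutes leg 2 → 11:58 PM UTC.
Add 6 hours 38 minutes layover in Prague → 6:36 AM UTC (Nov 12).
Add 3 hours and 35 minutes leg 3 → 10:11 AM UTC.
Isla Perdida is UTC+4:00, so local arrival = 10:11 AM + 4:00 = 2:11 PM on Nov 12.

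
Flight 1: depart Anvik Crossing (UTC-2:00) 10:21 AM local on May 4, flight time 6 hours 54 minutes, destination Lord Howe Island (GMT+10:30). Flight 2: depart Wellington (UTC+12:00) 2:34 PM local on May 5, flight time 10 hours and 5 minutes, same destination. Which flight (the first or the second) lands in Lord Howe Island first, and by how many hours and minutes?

Flight 1 in UTC: 10:21 AM + 2:00 = 12:21 PM on May 4.
+6 hours 54 minutes → arrive 7:15 PM UTC on May 4.
Flight 2 in UTC: 2:34 PM − 12:00 = 2:34 AM on May 5.
+10 hours and 5 minutes → arrive 12:39 PM UTC on May 5.
Flight 1 lands earlier by 17 hours 24 minutes.

the first, by 17 hours 24 minutes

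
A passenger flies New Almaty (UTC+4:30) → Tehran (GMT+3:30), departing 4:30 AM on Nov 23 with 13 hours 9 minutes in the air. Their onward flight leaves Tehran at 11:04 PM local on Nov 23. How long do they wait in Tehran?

6 hours 25 minutes

Convert departure to UTC: 4:30 AM − 4:30 = 12:00 AM UTC on Nov 23.
Add 13 hours and 9 minutes flight time → 1:09 PM UTC.
Tehran is UTC+3:30, so local arrival = 1:09 PM + 3:30 = 4:39 PM on Nov 23.
Layover = 11:04 PM − 4:39 PM = 6 hours 25 minutes.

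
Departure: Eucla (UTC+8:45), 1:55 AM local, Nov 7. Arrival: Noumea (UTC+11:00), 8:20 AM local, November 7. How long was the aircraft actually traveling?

Departure in UTC: 1:55 AM − 8:45 = 5:10 PM on Nov 6.
Arrival in UTC: 8:20 AM − 11:00 = 9:20 PM on Nov 6.
Elapsed = 9:20 PM − 5:10 PM = 4 hours 10 minutes.

4 hours 10 minutes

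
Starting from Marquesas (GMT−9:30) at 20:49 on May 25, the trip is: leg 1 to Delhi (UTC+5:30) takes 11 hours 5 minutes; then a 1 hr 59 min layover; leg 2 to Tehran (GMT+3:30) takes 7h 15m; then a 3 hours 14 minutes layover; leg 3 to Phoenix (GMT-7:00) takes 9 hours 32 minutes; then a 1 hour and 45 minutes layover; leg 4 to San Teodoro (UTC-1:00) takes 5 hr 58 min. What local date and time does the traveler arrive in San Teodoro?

22:07 on May 27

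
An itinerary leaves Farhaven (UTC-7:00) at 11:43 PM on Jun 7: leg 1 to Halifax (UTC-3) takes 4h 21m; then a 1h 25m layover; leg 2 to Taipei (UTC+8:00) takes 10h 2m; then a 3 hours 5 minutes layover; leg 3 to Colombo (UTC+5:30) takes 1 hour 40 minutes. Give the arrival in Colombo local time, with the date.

Convert departure to UTC: 11:43 PM + 7:00 = 6:43 AM UTC on Jun 8.
Add 4 hours and 21 minutes leg 1 → 11:04 AM UTC.
Add 1 hour 25 minutes layover in Halifax → 12:29 PM UTC.
Add 10 hours 2 minutes leg 2 → 10:31 PM UTC.
Add 3 hours 5 minutes layover in Taipei → 1:36 AM UTC (Jun 9).
Add 1 hour and 40 minutes leg 3 → 3:16 AM UTC.
Colombo is UTC+5:30, so local arrival = 3:16 AM + 5:30 = 8:46 AM on Jun 9.

8:46 AM on June 9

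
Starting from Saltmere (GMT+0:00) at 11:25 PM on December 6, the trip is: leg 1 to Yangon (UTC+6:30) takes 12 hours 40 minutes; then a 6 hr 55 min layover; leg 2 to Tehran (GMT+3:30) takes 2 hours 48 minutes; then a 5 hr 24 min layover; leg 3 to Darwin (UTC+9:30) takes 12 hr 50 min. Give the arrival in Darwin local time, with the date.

Saltmere is at UTC+0, so departure is already 11:25 PM UTC on Dec 6.
Add 12 hours and 40 minutes leg 1 → 12:05 PM UTC (Dec 7).
Add 6 hours and 55 minutes layover in Yangon → 7:00 PM UTC.
Add 2 hours 48 minutes leg 2 → 9:48 PM UTC.
Add 5 hours 24 minutes layover in Tehran → 3:12 AM UTC (Dec 8).
Add 12 hours 50 minutes leg 3 → 4:02 PM UTC.
Darwin is UTC+9:30, so local arrival = 4:02 PM + 9:30 = 1:32 AM on Dec 9.

1:32 AM on December 9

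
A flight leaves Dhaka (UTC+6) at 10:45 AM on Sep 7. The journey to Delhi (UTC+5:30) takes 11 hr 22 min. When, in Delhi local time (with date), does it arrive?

9:37 PM on Sep 7

Convert departure to UTC: 10:45 AM − 6:00 = 4:45 AM UTC on Sep 7.
Add 11 hours and 22 minutes travel time → 4:07 PM UTC.
Delhi is UTC+5:30, so local arrival = 4:07 PM + 5:30 = 9:37 PM on Sep 7.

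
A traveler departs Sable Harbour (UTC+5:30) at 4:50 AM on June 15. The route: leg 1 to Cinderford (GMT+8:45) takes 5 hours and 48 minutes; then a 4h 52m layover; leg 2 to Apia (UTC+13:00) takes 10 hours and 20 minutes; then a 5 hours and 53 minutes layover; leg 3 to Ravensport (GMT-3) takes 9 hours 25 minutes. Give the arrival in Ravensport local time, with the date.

8:38 AM on June 16

Convert departure to UTC: 4:50 AM − 5:30 = 11:20 PM UTC on Jun 14.
Add 5 hours 48 minutes leg 1 → 5:08 AM UTC (Jun 15).
Add 4 hours and 52 minutes layover in Cinderford → 10:00 AM UTC.
Add 10 hours 20 minutes leg 2 → 8:20 PM UTC.
Add 5 hours and 53 minutes layover in Apia → 2:13 AM UTC (Jun 16).
Add 9 hours and 25 minutes leg 3 → 11:38 AM UTC.
Ravensport is UTC−3:00, so local arrival = 11:38 AM − 3:00 = 8:38 AM on Jun 16.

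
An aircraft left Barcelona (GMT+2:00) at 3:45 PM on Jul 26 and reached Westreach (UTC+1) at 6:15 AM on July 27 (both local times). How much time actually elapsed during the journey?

Westreach is 1:00 behind Barcelona.
Clock-face elapsed time (ignoring zones) is 14 hours 30 minutes.
Actual elapsed = 14 hours 30 minutes + 1:00 = 15 hours 30 minutes.

15 hours 30 minutes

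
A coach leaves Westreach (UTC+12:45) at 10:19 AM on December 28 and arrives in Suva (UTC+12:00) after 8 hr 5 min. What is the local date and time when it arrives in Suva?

Convert departure to UTC: 10:19 AM − 12:45 = 9:34 PM UTC on Dec 27.
Add 8 hours and 5 minutes travel time → 5:39 AM UTC (Dec 28).
Suva is UTC+12:00, so local arrival = 5:39 AM + 12:00 = 5:39 PM on Dec 28.

5:39 PM on December 28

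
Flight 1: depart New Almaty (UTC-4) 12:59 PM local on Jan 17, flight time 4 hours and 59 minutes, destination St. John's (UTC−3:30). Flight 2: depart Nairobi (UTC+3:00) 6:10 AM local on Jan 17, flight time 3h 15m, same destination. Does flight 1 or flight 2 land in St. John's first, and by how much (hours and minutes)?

Flight 1 in UTC: 12:59 PM + 4:00 = 4:59 PM on Jan 17.
+4 hours 59 minutes → arrive 9:58 PM UTC on Jan 17.
Flight 2 in UTC: 6:10 AM − 3:00 = 3:10 AM on Jan 17.
+3 hours 15 minutes → arrive 6:25 AM UTC on Jan 17.
Flight 2 lands earlier by 15 hours 33 minutes.

the second, by 15 hours 33 minutes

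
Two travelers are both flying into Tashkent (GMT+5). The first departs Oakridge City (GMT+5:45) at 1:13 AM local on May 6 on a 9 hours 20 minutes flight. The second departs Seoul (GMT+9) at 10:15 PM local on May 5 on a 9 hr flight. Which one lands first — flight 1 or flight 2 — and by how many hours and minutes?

Flight 1 in UTC: 1:13 AM − 5:45 = 7:28 PM on May 5.
+9 hours 20 minutes → arrive 4:48 AM UTC on May 6.
Flight 2 in UTC: 10:15 PM − 9:00 = 1:15 PM on May 5.
+9 hours → arrive 10:15 PM UTC on May 5.
Flight 2 lands earlier by 6 hours 33 minutes.

the second, by 6 hours 33 minutes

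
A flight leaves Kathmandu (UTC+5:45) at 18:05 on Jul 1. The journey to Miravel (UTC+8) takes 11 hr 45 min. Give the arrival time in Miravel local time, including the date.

Miravel is 2:15 ahead of Kathmandu.
After 11 hours 45 minutes it is 05:50 (Jul 2) in Kathmandu.
Shift by the zone difference: 05:50 + 2:15 = 08:05 on Jul 2 in Miravel.

08:05 on July 2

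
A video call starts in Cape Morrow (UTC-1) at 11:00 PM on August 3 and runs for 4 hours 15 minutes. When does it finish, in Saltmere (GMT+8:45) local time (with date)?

1:00 PM on Aug 4

Saltmere is 9:45 ahead of Cape Morrow.
After 4 hours and 15 minutes it is 3:15 AM (Aug 4) in Cape Morrow.
Shift by the zone difference: 3:15 AM + 9:45 = 1:00 PM on Aug 4 in Saltmere.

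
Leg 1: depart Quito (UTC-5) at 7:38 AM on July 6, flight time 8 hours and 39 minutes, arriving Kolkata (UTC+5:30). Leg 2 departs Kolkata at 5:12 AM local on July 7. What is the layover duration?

2 hours 25 minutes

Convert departure to UTC: 7:38 AM + 5:00 = 12:38 PM UTC on Jul 6.
Add 8 hours and 39 minutes flight time → 9:17 PM UTC.
Kolkata is UTC+5:30, so local arrival = 9:17 PM + 5:30 = 2:47 AM on Jul 7.
Layover = 5:12 AM − 2:47 AM = 2 hours 25 minutes.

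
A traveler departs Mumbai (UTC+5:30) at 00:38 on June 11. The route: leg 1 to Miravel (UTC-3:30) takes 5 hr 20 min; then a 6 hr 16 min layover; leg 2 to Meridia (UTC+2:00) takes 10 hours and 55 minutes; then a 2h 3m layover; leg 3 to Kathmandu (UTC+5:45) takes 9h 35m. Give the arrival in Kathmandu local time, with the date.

11:02 on Jun 12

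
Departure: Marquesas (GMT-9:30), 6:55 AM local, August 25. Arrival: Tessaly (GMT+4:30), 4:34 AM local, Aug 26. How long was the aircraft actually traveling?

7 hours 39 minutes

Tessaly is 14:00 ahead of Marquesas.
Clock-face elapsed time (ignoring zones) is 21 hours 39 minutes.
Actual elapsed = 21 hours 39 minutes − 14:00 = 7 hours 39 minutes.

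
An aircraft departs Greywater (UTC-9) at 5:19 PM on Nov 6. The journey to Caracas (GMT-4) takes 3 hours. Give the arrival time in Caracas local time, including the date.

1:19 AM on November 7

Convert departure to UTC: 5:19 PM + 9:00 = 2:19 AM UTC on Nov 7.
Add 3 hours travel time → 5:19 AM UTC.
Caracas is UTC−4:00, so local arrival = 5:19 AM − 4:00 = 1:19 AM on Nov 7.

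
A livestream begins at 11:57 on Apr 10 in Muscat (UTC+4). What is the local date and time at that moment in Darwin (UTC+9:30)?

In UTC: 11:57 − 4:00 = 07:57 on Apr 10.
Darwin is UTC+9:30: 07:57 + 9:30 = 17:27 on Apr 10.

17:27 on Apr 10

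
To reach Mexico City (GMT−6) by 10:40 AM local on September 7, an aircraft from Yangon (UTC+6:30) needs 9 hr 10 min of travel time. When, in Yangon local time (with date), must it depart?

Target arrival in UTC: 10:40 AM + 6:00 = 4:40 PM on Sep 7.
Subtract 9 hours and 10 minutes → departure 7:30 AM UTC on Sep 7.
Yangon is UTC+6:30: 7:30 AM + 6:30 = 2:00 PM on Sep 7.

2:00 PM on September 7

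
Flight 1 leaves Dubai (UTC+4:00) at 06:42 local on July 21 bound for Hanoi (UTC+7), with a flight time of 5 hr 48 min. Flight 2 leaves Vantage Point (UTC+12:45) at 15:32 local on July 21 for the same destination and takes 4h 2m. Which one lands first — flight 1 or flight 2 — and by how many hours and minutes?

Flight 1 in UTC: 06:42 − 4:00 = 02:42 on Jul 21.
+5 hours 48 minutes → arrive 08:30 UTC on Jul 21.
Flight 2 in UTC: 15:32 − 12:45 = 02:47 on Jul 21.
+4 hours and 2 minutes → arrive 06:49 UTC on Jul 21.
Flight 2 lands earlier by 1 hour 41 minutes.

the second, by 1 hour 41 minutes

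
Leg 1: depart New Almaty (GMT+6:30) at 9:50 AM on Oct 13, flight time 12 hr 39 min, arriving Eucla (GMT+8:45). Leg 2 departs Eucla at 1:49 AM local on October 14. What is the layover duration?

1 hour 5 minutes

Convert departure to UTC: 9:50 AM − 6:30 = 3:20 AM UTC on Oct 13.
Add 12 hours and 39 minutes flight time → 3:59 PM UTC.
Eucla is UTC+8:45, so local arrival = 3:59 PM + 8:45 = 12:44 AM on Oct 14.
Layover = 1:49 AM − 12:44 AM = 1 hour 5 minutes.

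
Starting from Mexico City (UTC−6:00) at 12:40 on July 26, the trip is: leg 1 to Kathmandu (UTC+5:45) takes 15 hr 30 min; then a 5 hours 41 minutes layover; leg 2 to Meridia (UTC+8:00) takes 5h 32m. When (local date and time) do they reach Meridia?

05:23 on July 28

Convert departure to UTC: 12:40 + 6:00 = 18:40 UTC on Jul 26.
Add 15 hours and 30 minutes leg 1 → 10:10 UTC (Jul 27).
Add 5 hours and 41 minutes layover in Kathmandu → 15:51 UTC.
Add 5 hours and 32 minutes leg 2 → 21:23 UTC.
Meridia is UTC+8:00, so local arrival = 21:23 + 8:00 = 05:23 on Jul 28.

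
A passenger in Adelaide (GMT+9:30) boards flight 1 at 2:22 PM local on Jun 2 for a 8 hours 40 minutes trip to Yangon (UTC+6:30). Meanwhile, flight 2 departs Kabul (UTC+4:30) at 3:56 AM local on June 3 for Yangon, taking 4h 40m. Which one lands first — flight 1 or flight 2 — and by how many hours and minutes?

Flight 1 in UTC: 2:22 PM − 9:30 = 4:52 AM on Jun 2.
+8 hours 40 minutes → arrive 1:32 PM UTC on Jun 2.
Flight 2 in UTC: 3:56 AM − 4:30 = 11:26 PM on Jun 2.
+4 hours 40 minutes → arrive 4:06 AM UTC on Jun 3.
Flight 1 lands earlier by 14 hours 34 minutes.

the first, by 14 hours 34 minutes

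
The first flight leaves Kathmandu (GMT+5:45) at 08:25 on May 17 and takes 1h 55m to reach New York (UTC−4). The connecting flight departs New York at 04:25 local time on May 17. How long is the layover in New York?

3 hours 50 minutes

Convert departure to UTC: 08:25 − 5:45 = 02:40 UTC on May 17.
Add 1 hour and 55 minutes flight time → 04:35 UTC.
New York is UTC−4:00, so local arrival = 04:35 − 4:00 = 00:35 on May 17.
Layover = 04:25 − 00:35 = 3 hours 50 minutes.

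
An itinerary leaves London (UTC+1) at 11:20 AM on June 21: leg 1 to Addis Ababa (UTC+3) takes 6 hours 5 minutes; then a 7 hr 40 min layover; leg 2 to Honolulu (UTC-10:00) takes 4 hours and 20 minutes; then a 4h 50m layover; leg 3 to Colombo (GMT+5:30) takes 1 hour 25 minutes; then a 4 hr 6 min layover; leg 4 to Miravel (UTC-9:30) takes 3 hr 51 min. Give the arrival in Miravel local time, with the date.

9:07 AM on June 22

Convert departure to UTC: 11:20 AM − 1:00 = 10:20 AM UTC on Jun 21.
Add 6 hours and 5 minutes leg 1 → 4:25 PM UTC.
Add 7 hours 40 minutes layover in Addis Ababa → 12:05 AM UTC (Jun 22).
Add 4 hours 20 minutes leg 2 → 4:25 AM UTC.
Add 4 hours and 50 minutes layover in Honolulu → 9:15 AM UTC.
Add 1 hour 25 minutes leg 3 → 10:40 AM UTC.
Add 4 hours and 6 minutes layover in Colombo → 2:46 PM UTC.
Add 3 hours 51 minutes leg 4 → 6:37 PM UTC.
Miravel is UTC−9:30, so local arrival = 6:37 PM − 9:30 = 9:07 AM on Jun 22.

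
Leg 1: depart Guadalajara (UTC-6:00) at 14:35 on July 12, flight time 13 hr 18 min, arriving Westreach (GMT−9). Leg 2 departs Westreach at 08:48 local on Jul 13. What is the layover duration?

Convert departure to UTC: 14:35 + 6:00 = 20:35 UTC on Jul 12.
Add 13 hours 18 minutes flight time → 09:53 UTC (Jul 13).
Westreach is UTC−9:00, so local arrival = 09:53 − 9:00 = 00:53 on Jul 13.
Layover = 08:48 − 00:53 = 7 hours 55 minutes.

7 hours 55 minutes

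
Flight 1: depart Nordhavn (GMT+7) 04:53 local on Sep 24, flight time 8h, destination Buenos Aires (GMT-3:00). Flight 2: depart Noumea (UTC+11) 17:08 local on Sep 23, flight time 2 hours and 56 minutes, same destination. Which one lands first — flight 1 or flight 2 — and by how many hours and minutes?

Flight 1 in UTC: 04:53 − 7:00 = 21:53 on Sep 23.
+8 hours → arrive 05:53 UTC on Sep 24.
Flight 2 in UTC: 17:08 − 11:00 = 06:08 on Sep 23.
+2 hours 56 minutes → arrive 09:04 UTC on Sep 23.
Flight 2 lands earlier by 20 hours 49 minutes.

the second, by 20 hours 49 minutes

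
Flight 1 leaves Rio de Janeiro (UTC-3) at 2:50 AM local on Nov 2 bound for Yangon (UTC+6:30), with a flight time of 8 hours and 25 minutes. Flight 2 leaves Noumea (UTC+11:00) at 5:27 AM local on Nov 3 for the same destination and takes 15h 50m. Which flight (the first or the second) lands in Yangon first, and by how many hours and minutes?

the first, by 20 hours 2 minutes

Flight 1 in UTC: 2:50 AM + 3:00 = 5:50 AM on Nov 2.
+8 hours and 25 minutes → arrive 2:15 PM UTC on Nov 2.
Flight 2 in UTC: 5:27 AM − 11:00 = 6:27 PM on Nov 2.
+15 hours 50 minutes → arrive 10:17 AM UTC on Nov 3.
Flight 1 lands earlier by 20 hours 2 minutes.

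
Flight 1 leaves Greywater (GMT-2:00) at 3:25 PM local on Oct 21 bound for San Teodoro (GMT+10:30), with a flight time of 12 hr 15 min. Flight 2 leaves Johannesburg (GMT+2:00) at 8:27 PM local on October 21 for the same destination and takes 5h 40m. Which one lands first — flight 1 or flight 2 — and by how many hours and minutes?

the second, by 5 hours 33 minutes

Flight 1 in UTC: 3:25 PM + 2:00 = 5:25 PM on Oct 21.
+12 hours and 15 minutes → arrive 5:40 AM UTC on Oct 22.
Flight 2 in UTC: 8:27 PM − 2:00 = 6:27 PM on Oct 21.
+5 hours 40 minutes → arrive 12:07 AM UTC on Oct 22.
Flight 2 lands earlier by 5 hours 33 minutes.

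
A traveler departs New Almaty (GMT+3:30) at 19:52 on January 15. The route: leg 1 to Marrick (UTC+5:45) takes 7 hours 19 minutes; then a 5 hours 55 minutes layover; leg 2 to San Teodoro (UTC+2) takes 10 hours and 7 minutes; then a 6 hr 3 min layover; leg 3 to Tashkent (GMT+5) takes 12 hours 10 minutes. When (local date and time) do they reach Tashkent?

Convert departure to UTC: 19:52 − 3:30 = 16:22 UTC on Jan 15.
Add 7 hours 19 minutes leg 1 → 23:41 UTC.
Add 5 hours 55 minutes layover in Marrick → 05:36 UTC (Jan 16).
Add 10 hours 7 minutes leg 2 → 15:43 UTC.
Add 6 hours 3 minutes layover in San Teodoro → 21:46 UTC.
Add 12 hours and 10 minutes leg 3 → 09:56 UTC (Jan 17).
Tashkent is UTC+5:00, so local arrival = 09:56 + 5:00 = 14:56 on Jan 17.

14:56 on January 17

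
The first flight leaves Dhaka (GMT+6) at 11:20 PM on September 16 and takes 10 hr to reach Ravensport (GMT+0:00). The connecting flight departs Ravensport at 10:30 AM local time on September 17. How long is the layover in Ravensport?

7 hours 10 minutes

Convert departure to UTC: 11:20 PM − 6:00 = 5:20 PM UTC on Sep 16.
Add 10 hours flight time → 3:20 AM UTC (Sep 17).
Ravensport is UTC+0, so local arrival is the same: 3:20 AM on Sep 17.
Layover = 10:30 AM − 3:20 AM = 7 hours 10 minutes.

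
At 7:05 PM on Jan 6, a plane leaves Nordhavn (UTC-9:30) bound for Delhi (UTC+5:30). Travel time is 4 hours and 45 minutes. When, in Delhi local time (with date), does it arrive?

2:50 PM on January 7

Delhi is 15:00 ahead of Nordhavn.
After 4 hours and 45 minutes it is 11:50 PM in Nordhavn.
Shift by the zone difference: 11:50 PM + 15:00 = 2:50 PM on Jan 7 in Delhi.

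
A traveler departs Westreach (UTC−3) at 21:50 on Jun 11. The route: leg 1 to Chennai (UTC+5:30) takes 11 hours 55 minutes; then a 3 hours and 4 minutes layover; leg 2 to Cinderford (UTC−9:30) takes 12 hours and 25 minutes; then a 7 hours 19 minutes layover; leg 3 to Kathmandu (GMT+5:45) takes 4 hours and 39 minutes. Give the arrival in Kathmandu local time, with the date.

21:57 on June 13

Convert departure to UTC: 21:50 + 3:00 = 00:50 UTC on Jun 12.
Add 11 hours 55 minutes leg 1 → 12:45 UTC.
Add 3 hours 4 minutes layover in Chennai → 15:49 UTC.
Add 12 hours and 25 minutes leg 2 → 04:14 UTC (Jun 13).
Add 7 hours and 19 minutes layover in Cinderford → 11:33 UTC.
Add 4 hours 39 minutes leg 3 → 16:12 UTC.
Kathmandu is UTC+5:45, so local arrival = 16:12 + 5:45 = 21:57 on Jun 13.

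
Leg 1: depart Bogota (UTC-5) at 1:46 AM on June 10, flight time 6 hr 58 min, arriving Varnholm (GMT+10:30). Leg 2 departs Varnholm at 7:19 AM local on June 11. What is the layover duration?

7 hours 5 minutes

Convert departure to UTC: 1:46 AM + 5:00 = 6:46 AM UTC on Jun 10.
Add 6 hours 58 minutes flight time → 1:44 PM UTC.
Varnholm is UTC+10:30, so local arrival = 1:44 PM + 10:30 = 12:14 AM on Jun 11.
Layover = 7:19 AM − 12:14 AM = 7 hours 5 minutes.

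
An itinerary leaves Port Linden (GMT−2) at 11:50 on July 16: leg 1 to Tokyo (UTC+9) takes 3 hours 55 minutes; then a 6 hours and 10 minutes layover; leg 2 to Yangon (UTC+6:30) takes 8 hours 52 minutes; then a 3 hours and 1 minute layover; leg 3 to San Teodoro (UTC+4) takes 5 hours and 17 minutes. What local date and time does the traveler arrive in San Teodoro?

Convert departure to UTC: 11:50 + 2:00 = 13:50 UTC on Jul 16.
Add 3 hours and 55 minutes leg 1 → 17:45 UTC.
Add 6 hours and 10 minutes layover in Tokyo → 23:55 UTC.
Add 8 hours 52 minutes leg 2 → 08:47 UTC (Jul 17).
Add 3 hours and 1 minute layover in Yangon → 11:48 UTC.
Add 5 hours 17 minutes leg 3 → 17:05 UTC.
San Teodoro is UTC+4:00, so local arrival = 17:05 + 4:00 = 21:05 on Jul 17.

21:05 on July 17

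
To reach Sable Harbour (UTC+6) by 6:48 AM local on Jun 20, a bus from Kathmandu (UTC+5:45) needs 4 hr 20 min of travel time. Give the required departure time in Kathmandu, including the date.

Target arrival in UTC: 6:48 AM − 6:00 = 12:48 AM on Jun 20.
Subtract 4 hours 20 minutes → departure 8:28 PM UTC on Jun 19.
Kathmandu is UTC+5:45: 8:28 PM + 5:45 = 2:13 AM on Jun 20.

2:13 AM on June 20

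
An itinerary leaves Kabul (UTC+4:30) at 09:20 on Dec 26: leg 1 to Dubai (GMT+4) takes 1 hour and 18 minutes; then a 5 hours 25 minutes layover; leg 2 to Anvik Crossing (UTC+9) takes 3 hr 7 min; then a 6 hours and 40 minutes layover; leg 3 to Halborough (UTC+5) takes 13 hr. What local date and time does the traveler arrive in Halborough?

15:20 on December 27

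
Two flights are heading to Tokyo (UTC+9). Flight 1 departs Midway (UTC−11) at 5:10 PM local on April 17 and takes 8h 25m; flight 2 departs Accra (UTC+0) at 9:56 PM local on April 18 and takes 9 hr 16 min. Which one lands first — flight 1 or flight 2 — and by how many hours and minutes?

the first, by 18 hours 37 minutes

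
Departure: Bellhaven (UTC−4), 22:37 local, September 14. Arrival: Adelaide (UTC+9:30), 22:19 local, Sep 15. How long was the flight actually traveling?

10 hours 12 minutes

Departure in UTC: 22:37 + 4:00 = 02:37 on Sep 15.
Arrival in UTC: 22:19 − 9:30 = 12:49 on Sep 15.
Elapsed = 12:49 − 02:37 = 10 hours 12 minutes.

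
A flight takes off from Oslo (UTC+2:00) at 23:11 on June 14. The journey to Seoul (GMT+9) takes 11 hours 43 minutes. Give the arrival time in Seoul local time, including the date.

Seoul is 7:00 ahead of Oslo.
After 11 hours 43 minutes it is 10:54 (Jun 15) in Oslo.
Shift by the zone difference: 10:54 + 7:00 = 17:54 on Jun 15 in Seoul.

17:54 on Jun 15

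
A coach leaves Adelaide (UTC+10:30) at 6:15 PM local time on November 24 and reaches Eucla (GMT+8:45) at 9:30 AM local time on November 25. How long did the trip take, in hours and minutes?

17 hours

Departure in UTC: 6:15 PM − 10:30 = 7:45 AM on Nov 24.
Arrival in UTC: 9:30 AM − 8:45 = 12:45 AM on Nov 25.
Elapsed = 12:45 AM − 7:45 AM (+1 day) = 17 hours.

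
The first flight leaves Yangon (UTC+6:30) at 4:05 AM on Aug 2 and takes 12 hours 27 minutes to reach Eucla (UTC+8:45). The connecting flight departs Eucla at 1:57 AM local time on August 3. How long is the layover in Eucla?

Convert departure to UTC: 4:05 AM − 6:30 = 9:35 PM UTC on Aug 1.
Add 12 hours 27 minutes flight time → 10:02 AM UTC (Aug 2).
Eucla is UTC+8:45, so local arrival = 10:02 AM + 8:45 = 6:47 PM on Aug 2.
Layover = 1:57 AM − 6:47 PM (+1 day) = 7 hours 10 minutes.

7 hours 10 minutes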